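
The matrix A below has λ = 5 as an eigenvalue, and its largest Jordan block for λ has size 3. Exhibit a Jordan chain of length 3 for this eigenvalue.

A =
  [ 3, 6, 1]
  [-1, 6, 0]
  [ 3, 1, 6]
A Jordan chain for λ = 5 of length 3:
v_1 = (1, 1, -4)ᵀ
v_2 = (-2, -1, 3)ᵀ
v_3 = (1, 0, 0)ᵀ

Let N = A − (5)·I. We want v_3 with N^3 v_3 = 0 but N^2 v_3 ≠ 0; then v_{j-1} := N · v_j for j = 3, …, 2.

Pick v_3 = (1, 0, 0)ᵀ.
Then v_2 = N · v_3 = (-2, -1, 3)ᵀ.
Then v_1 = N · v_2 = (1, 1, -4)ᵀ.

Sanity check: (A − (5)·I) v_1 = (0, 0, 0)ᵀ = 0. ✓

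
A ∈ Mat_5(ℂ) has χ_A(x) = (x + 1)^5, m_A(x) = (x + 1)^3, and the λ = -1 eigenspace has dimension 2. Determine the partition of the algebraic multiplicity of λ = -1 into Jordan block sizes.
Block sizes for λ = -1: [3, 2]

Step 1 — from the characteristic polynomial, algebraic multiplicity of λ = -1 is 5. From dim ker(A − (-1)·I) = 2, there are exactly 2 Jordan blocks for λ = -1.
Step 2 — from the minimal polynomial, the factor (x + 1)^3 tells us the largest block for λ = -1 has size 3.
Step 3 — with total size 5, 2 blocks, and largest block 3, the block sizes (in nonincreasing order) are [3, 2].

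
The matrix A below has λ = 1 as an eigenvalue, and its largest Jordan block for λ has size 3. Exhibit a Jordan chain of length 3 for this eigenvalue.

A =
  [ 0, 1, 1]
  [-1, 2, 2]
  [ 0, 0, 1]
A Jordan chain for λ = 1 of length 3:
v_1 = (1, 1, 0)ᵀ
v_2 = (1, 2, 0)ᵀ
v_3 = (0, 0, 1)ᵀ

Let N = A − (1)·I. We want v_3 with N^3 v_3 = 0 but N^2 v_3 ≠ 0; then v_{j-1} := N · v_j for j = 3, …, 2.

Pick v_3 = (0, 0, 1)ᵀ.
Then v_2 = N · v_3 = (1, 2, 0)ᵀ.
Then v_1 = N · v_2 = (1, 1, 0)ᵀ.

Sanity check: (A − (1)·I) v_1 = (0, 0, 0)ᵀ = 0. ✓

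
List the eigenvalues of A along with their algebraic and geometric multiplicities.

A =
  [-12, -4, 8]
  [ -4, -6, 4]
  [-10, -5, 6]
λ = -4: alg = 3, geom = 2

Step 1 — factor the characteristic polynomial to read off the algebraic multiplicities:
  χ_A(x) = (x + 4)^3

Step 2 — compute geometric multiplicities via the rank-nullity identity g(λ) = n − rank(A − λI):
  rank(A − (-4)·I) = 1, so dim ker(A − (-4)·I) = n − 1 = 2

Summary:
  λ = -4: algebraic multiplicity = 3, geometric multiplicity = 2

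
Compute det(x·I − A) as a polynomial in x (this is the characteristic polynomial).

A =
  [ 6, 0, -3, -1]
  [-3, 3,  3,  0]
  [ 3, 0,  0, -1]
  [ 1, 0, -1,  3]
x^4 - 12*x^3 + 54*x^2 - 108*x + 81

Expanding det(x·I − A) (e.g. by cofactor expansion or by noting that A is similar to its Jordan form J, which has the same characteristic polynomial as A) gives
  χ_A(x) = x^4 - 12*x^3 + 54*x^2 - 108*x + 81
which factors as (x - 3)^4. The eigenvalues (with algebraic multiplicities) are λ = 3 with multiplicity 4.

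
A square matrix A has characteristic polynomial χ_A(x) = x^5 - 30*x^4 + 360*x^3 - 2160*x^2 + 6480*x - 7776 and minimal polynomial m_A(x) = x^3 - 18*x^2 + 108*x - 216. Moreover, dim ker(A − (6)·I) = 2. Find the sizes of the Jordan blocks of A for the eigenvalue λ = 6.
Block sizes for λ = 6: [3, 2]

Step 1 — from the characteristic polynomial, algebraic multiplicity of λ = 6 is 5. From dim ker(A − (6)·I) = 2, there are exactly 2 Jordan blocks for λ = 6.
Step 2 — from the minimal polynomial, the factor (x − 6)^3 tells us the largest block for λ = 6 has size 3.
Step 3 — with total size 5, 2 blocks, and largest block 3, the block sizes (in nonincreasing order) are [3, 2].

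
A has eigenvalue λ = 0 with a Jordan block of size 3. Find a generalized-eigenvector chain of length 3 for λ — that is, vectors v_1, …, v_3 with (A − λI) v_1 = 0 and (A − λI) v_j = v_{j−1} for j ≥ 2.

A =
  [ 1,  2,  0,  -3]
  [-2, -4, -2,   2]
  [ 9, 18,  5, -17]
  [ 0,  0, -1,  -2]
A Jordan chain for λ = 0 of length 3:
v_1 = (-3, -12, 18, -9)ᵀ
v_2 = (1, -2, 9, 0)ᵀ
v_3 = (1, 0, 0, 0)ᵀ

Let N = A − (0)·I. We want v_3 with N^3 v_3 = 0 but N^2 v_3 ≠ 0; then v_{j-1} := N · v_j for j = 3, …, 2.

Pick v_3 = (1, 0, 0, 0)ᵀ.
Then v_2 = N · v_3 = (1, -2, 9, 0)ᵀ.
Then v_1 = N · v_2 = (-3, -12, 18, -9)ᵀ.

Sanity check: (A − (0)·I) v_1 = (0, 0, 0, 0)ᵀ = 0. ✓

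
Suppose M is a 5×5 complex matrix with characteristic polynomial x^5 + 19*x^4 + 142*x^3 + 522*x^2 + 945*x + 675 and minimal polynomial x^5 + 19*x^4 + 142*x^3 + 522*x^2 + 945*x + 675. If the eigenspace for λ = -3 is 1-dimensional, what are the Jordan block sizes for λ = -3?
Block sizes for λ = -3: [3]

Step 1 — from the characteristic polynomial, algebraic multiplicity of λ = -3 is 3. From dim ker(M − (-3)·I) = 1, there are exactly 1 Jordan blocks for λ = -3.
Step 2 — from the minimal polynomial, the factor (x + 3)^3 tells us the largest block for λ = -3 has size 3.
Step 3 — with total size 3, 1 blocks, and largest block 3, the block sizes (in nonincreasing order) are [3].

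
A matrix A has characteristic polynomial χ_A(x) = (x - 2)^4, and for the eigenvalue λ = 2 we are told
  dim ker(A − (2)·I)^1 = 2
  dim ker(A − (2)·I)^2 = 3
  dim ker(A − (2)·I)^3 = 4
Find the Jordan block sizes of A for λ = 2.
Block sizes for λ = 2: [3, 1]

From the dimensions of kernels of powers, the number of Jordan blocks of size at least j is d_j − d_{j−1} where d_j = dim ker(N^j) (with d_0 = 0). Computing the differences gives [2, 1, 1].
The number of blocks of size exactly k is (#blocks of size ≥ k) − (#blocks of size ≥ k + 1), so the partition is: 1 block(s) of size 1, 1 block(s) of size 3.
In nonincreasing order the block sizes are [3, 1].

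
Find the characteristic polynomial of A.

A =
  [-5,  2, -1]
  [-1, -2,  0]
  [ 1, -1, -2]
x^3 + 9*x^2 + 27*x + 27

Expanding det(x·I − A) (e.g. by cofactor expansion or by noting that A is similar to its Jordan form J, which has the same characteristic polynomial as A) gives
  χ_A(x) = x^3 + 9*x^2 + 27*x + 27
which factors as (x + 3)^3. The eigenvalues (with algebraic multiplicities) are λ = -3 with multiplicity 3.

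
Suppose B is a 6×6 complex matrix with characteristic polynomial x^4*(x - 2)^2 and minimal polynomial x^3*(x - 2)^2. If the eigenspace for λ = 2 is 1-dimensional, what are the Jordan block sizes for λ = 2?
Block sizes for λ = 2: [2]

Step 1 — from the characteristic polynomial, algebraic multiplicity of λ = 2 is 2. From dim ker(B − (2)·I) = 1, there are exactly 1 Jordan blocks for λ = 2.
Step 2 — from the minimal polynomial, the factor (x − 2)^2 tells us the largest block for λ = 2 has size 2.
Step 3 — with total size 2, 1 blocks, and largest block 2, the block sizes (in nonincreasing order) are [2].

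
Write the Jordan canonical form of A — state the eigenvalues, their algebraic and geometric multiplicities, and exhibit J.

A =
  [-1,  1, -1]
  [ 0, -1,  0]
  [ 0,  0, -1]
J_2(-1) ⊕ J_1(-1)

The characteristic polynomial is
  det(x·I − A) = x^3 + 3*x^2 + 3*x + 1 = (x + 1)^3

Eigenvalues and multiplicities (the geometric multiplicity of λ is n − rank(A − λI), which equals the number of Jordan blocks for λ):
  λ = -1: algebraic multiplicity = 3, geometric multiplicity = 2

Determining the block sizes for each eigenvalue:
  λ = -1: 2 blocks summing to 3 forces exactly one block of size 2 and the rest size 1 → block sizes [2, 1]

Assembling the blocks gives a Jordan form
J =
  [-1,  1,  0]
  [ 0, -1,  0]
  [ 0,  0, -1]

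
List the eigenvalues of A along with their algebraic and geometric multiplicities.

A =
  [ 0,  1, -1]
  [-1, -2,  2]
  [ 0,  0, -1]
λ = -1: alg = 3, geom = 1

Step 1 — factor the characteristic polynomial to read off the algebraic multiplicities:
  χ_A(x) = (x + 1)^3

Step 2 — compute geometric multiplicities via the rank-nullity identity g(λ) = n − rank(A − λI):
  rank(A − (-1)·I) = 2, so dim ker(A − (-1)·I) = n − 2 = 1

Summary:
  λ = -1: algebraic multiplicity = 3, geometric multiplicity = 1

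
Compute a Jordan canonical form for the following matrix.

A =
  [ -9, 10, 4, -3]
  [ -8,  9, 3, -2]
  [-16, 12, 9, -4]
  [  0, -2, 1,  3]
J_3(3) ⊕ J_1(3)

The characteristic polynomial is
  det(x·I − A) = x^4 - 12*x^3 + 54*x^2 - 108*x + 81 = (x - 3)^4

Eigenvalues and multiplicities (the geometric multiplicity of λ is n − rank(A − λI), which equals the number of Jordan blocks for λ):
  λ = 3: algebraic multiplicity = 4, geometric multiplicity = 2

Determining the block sizes for each eigenvalue:
  λ = 3: with am = 4 and gm = 2, the partition is not yet determined (e.g. several partitions of 4 into 2 parts exist). Let N = A − (3)·I. Computing rank(N^1) = 2, rank(N^2) = 1, rank(N^3) = 0; the number of blocks of size ≥ j is rank(N^{j−1}) − rank(N^j), giving [2, 1, 1]. So we have 1 block(s) of size 3, 1 block(s) of size 1 → block sizes [3, 1]

Assembling the blocks gives a Jordan form
J =
  [3, 1, 0, 0]
  [0, 3, 1, 0]
  [0, 0, 3, 0]
  [0, 0, 0, 3]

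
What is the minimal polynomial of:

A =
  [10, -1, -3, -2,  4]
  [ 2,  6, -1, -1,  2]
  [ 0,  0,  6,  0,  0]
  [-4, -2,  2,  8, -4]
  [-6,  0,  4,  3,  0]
x^3 - 18*x^2 + 108*x - 216

The characteristic polynomial is χ_A(x) = (x - 6)^5, so the eigenvalues are known. The minimal polynomial is
  m_A(x) = Π_λ (x − λ)^{k_λ}
where k_λ is the size of the *largest* Jordan block for λ (equivalently, the smallest k with (A − λI)^k v = 0 for every generalised eigenvector v of λ).

  λ = 6: largest Jordan block has size 3, contributing (x − 6)^3

So m_A(x) = (x - 6)^3 = x^3 - 18*x^2 + 108*x - 216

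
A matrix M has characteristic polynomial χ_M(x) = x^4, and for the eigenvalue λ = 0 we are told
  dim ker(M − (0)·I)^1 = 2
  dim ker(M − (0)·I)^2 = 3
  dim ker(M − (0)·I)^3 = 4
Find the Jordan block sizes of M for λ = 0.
Block sizes for λ = 0: [3, 1]

From the dimensions of kernels of powers, the number of Jordan blocks of size at least j is d_j − d_{j−1} where d_j = dim ker(N^j) (with d_0 = 0). Computing the differences gives [2, 1, 1].
The number of blocks of size exactly k is (#blocks of size ≥ k) − (#blocks of size ≥ k + 1), so the partition is: 1 block(s) of size 1, 1 block(s) of size 3.
In nonincreasing order the block sizes are [3, 1].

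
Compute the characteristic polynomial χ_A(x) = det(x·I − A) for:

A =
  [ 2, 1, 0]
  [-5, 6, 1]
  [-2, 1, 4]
x^3 - 12*x^2 + 48*x - 64

Expanding det(x·I − A) (e.g. by cofactor expansion or by noting that A is similar to its Jordan form J, which has the same characteristic polynomial as A) gives
  χ_A(x) = x^3 - 12*x^2 + 48*x - 64
which factors as (x - 4)^3. The eigenvalues (with algebraic multiplicities) are λ = 4 with multiplicity 3.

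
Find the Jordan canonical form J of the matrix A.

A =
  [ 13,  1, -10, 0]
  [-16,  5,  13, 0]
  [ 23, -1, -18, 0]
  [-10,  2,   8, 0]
J_3(0) ⊕ J_1(0)

The characteristic polynomial is
  det(x·I − A) = x^4

Eigenvalues and multiplicities (the geometric multiplicity of λ is n − rank(A − λI), which equals the number of Jordan blocks for λ):
  λ = 0: algebraic multiplicity = 4, geometric multiplicity = 2

Determining the block sizes for each eigenvalue:
  λ = 0: with am = 4 and gm = 2, the partition is not yet determined (e.g. several partitions of 4 into 2 parts exist). Let N = A − (0)·I. Computing rank(N^1) = 2, rank(N^2) = 1, rank(N^3) = 0; the number of blocks of size ≥ j is rank(N^{j−1}) − rank(N^j), giving [2, 1, 1]. So we have 1 block(s) of size 3, 1 block(s) of size 1 → block sizes [3, 1]

Assembling the blocks gives a Jordan form
J =
  [0, 1, 0, 0]
  [0, 0, 1, 0]
  [0, 0, 0, 0]
  [0, 0, 0, 0]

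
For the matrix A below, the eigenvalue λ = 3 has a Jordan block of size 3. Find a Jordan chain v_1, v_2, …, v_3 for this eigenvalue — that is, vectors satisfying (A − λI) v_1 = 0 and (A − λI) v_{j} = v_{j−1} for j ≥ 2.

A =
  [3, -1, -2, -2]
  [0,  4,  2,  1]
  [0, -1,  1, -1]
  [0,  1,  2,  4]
A Jordan chain for λ = 3 of length 3:
v_1 = (-1, 0, 0, 0)ᵀ
v_2 = (-1, 1, -1, 1)ᵀ
v_3 = (0, 1, 0, 0)ᵀ

Let N = A − (3)·I. We want v_3 with N^3 v_3 = 0 but N^2 v_3 ≠ 0; then v_{j-1} := N · v_j for j = 3, …, 2.

Pick v_3 = (0, 1, 0, 0)ᵀ.
Then v_2 = N · v_3 = (-1, 1, -1, 1)ᵀ.
Then v_1 = N · v_2 = (-1, 0, 0, 0)ᵀ.

Sanity check: (A − (3)·I) v_1 = (0, 0, 0, 0)ᵀ = 0. ✓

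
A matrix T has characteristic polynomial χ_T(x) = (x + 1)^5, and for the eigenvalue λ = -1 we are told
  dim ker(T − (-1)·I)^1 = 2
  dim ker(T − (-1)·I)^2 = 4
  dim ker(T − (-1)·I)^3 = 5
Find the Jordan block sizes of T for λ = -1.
Block sizes for λ = -1: [3, 2]

From the dimensions of kernels of powers, the number of Jordan blocks of size at least j is d_j − d_{j−1} where d_j = dim ker(N^j) (with d_0 = 0). Computing the differences gives [2, 2, 1].
The number of blocks of size exactly k is (#blocks of size ≥ k) − (#blocks of size ≥ k + 1), so the partition is: 1 block(s) of size 2, 1 block(s) of size 3.
In nonincreasing order the block sizes are [3, 2].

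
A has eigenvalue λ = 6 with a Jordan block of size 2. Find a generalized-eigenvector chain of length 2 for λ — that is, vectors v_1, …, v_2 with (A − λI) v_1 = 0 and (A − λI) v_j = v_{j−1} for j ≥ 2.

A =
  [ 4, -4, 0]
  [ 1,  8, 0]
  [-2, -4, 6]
A Jordan chain for λ = 6 of length 2:
v_1 = (-2, 1, -2)ᵀ
v_2 = (1, 0, 0)ᵀ

Let N = A − (6)·I. We want v_2 with N^2 v_2 = 0 but N^1 v_2 ≠ 0; then v_{j-1} := N · v_j for j = 2, …, 2.

Pick v_2 = (1, 0, 0)ᵀ.
Then v_1 = N · v_2 = (-2, 1, -2)ᵀ.

Sanity check: (A − (6)·I) v_1 = (0, 0, 0)ᵀ = 0. ✓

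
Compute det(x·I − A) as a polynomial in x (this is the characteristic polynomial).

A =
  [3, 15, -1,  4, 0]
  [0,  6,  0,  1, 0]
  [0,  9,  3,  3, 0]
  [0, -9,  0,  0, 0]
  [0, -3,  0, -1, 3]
x^5 - 15*x^4 + 90*x^3 - 270*x^2 + 405*x - 243

Expanding det(x·I − A) (e.g. by cofactor expansion or by noting that A is similar to its Jordan form J, which has the same characteristic polynomial as A) gives
  χ_A(x) = x^5 - 15*x^4 + 90*x^3 - 270*x^2 + 405*x - 243
which factors as (x - 3)^5. The eigenvalues (with algebraic multiplicities) are λ = 3 with multiplicity 5.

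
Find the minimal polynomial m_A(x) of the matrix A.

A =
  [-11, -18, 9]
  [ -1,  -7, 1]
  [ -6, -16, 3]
x^3 + 15*x^2 + 75*x + 125

The characteristic polynomial is χ_A(x) = (x + 5)^3, so the eigenvalues are known. The minimal polynomial is
  m_A(x) = Π_λ (x − λ)^{k_λ}
where k_λ is the size of the *largest* Jordan block for λ (equivalently, the smallest k with (A − λI)^k v = 0 for every generalised eigenvector v of λ).

  λ = -5: largest Jordan block has size 3, contributing (x + 5)^3

So m_A(x) = (x + 5)^3 = x^3 + 15*x^2 + 75*x + 125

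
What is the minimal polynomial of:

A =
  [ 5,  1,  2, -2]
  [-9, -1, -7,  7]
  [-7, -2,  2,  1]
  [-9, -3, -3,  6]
x^3 - 9*x^2 + 27*x - 27

The characteristic polynomial is χ_A(x) = (x - 3)^4, so the eigenvalues are known. The minimal polynomial is
  m_A(x) = Π_λ (x − λ)^{k_λ}
where k_λ is the size of the *largest* Jordan block for λ (equivalently, the smallest k with (A − λI)^k v = 0 for every generalised eigenvector v of λ).

  λ = 3: largest Jordan block has size 3, contributing (x − 3)^3

So m_A(x) = (x - 3)^3 = x^3 - 9*x^2 + 27*x - 27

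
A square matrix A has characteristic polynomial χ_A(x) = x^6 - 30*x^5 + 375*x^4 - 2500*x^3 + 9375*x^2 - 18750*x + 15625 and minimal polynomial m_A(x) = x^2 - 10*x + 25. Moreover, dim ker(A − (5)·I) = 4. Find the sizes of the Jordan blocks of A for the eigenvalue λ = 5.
Block sizes for λ = 5: [2, 2, 1, 1]

Step 1 — from the characteristic polynomial, algebraic multiplicity of λ = 5 is 6. From dim ker(A − (5)·I) = 4, there are exactly 4 Jordan blocks for λ = 5.
Step 2 — from the minimal polynomial, the factor (x − 5)^2 tells us the largest block for λ = 5 has size 2.
Step 3 — with total size 6, 4 blocks, and largest block 2, the block sizes (in nonincreasing order) are [2, 2, 1, 1].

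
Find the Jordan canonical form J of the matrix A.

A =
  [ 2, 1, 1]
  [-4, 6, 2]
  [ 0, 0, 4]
J_2(4) ⊕ J_1(4)

The characteristic polynomial is
  det(x·I − A) = x^3 - 12*x^2 + 48*x - 64 = (x - 4)^3

Eigenvalues and multiplicities (the geometric multiplicity of λ is n − rank(A − λI), which equals the number of Jordan blocks for λ):
  λ = 4: algebraic multiplicity = 3, geometric multiplicity = 2

Determining the block sizes for each eigenvalue:
  λ = 4: 2 blocks summing to 3 forces exactly one block of size 2 and the rest size 1 → block sizes [2, 1]

Assembling the blocks gives a Jordan form
J =
  [4, 1, 0]
  [0, 4, 0]
  [0, 0, 4]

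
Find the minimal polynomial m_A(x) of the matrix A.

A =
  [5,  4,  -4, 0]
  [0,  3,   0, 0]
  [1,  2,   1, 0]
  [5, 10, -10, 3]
x^2 - 6*x + 9

The characteristic polynomial is χ_A(x) = (x - 3)^4, so the eigenvalues are known. The minimal polynomial is
  m_A(x) = Π_λ (x − λ)^{k_λ}
where k_λ is the size of the *largest* Jordan block for λ (equivalently, the smallest k with (A − λI)^k v = 0 for every generalised eigenvector v of λ).

  λ = 3: largest Jordan block has size 2, contributing (x − 3)^2

So m_A(x) = (x - 3)^2 = x^2 - 6*x + 9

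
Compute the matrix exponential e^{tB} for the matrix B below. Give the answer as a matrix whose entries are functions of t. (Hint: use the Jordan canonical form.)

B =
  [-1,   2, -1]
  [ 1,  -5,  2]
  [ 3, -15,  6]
e^{tB} =
  [1 - t, 3*t^2/2 + 2*t, -t^2/2 - t]
  [t, -3*t^2/2 - 5*t + 1, t^2/2 + 2*t]
  [3*t, -9*t^2/2 - 15*t, 3*t^2/2 + 6*t + 1]

Strategy: write B = P · J · P⁻¹ where J is a Jordan canonical form, so e^{tB} = P · e^{tJ} · P⁻¹, and e^{tJ} can be computed block-by-block.

B has Jordan form
J =
  [0, 1, 0]
  [0, 0, 1]
  [0, 0, 0]
(up to reordering of blocks).

Per-block formulas:
  For a 3×3 Jordan block J_3(0): exp(t · J_3(0)) = e^(0t)·(I + t·N + (t^2/2)·N^2), where N is the 3×3 nilpotent shift.

After assembling e^{tJ} and conjugating by P, we get:

e^{tB} =
  [1 - t, 3*t^2/2 + 2*t, -t^2/2 - t]
  [t, -3*t^2/2 - 5*t + 1, t^2/2 + 2*t]
  [3*t, -9*t^2/2 - 15*t, 3*t^2/2 + 6*t + 1]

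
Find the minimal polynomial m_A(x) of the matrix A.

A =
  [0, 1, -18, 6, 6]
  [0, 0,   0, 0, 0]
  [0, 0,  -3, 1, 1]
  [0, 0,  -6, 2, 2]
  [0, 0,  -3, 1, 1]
x^2

The characteristic polynomial is χ_A(x) = x^5, so the eigenvalues are known. The minimal polynomial is
  m_A(x) = Π_λ (x − λ)^{k_λ}
where k_λ is the size of the *largest* Jordan block for λ (equivalently, the smallest k with (A − λI)^k v = 0 for every generalised eigenvector v of λ).

  λ = 0: largest Jordan block has size 2, contributing (x − 0)^2

So m_A(x) = x^2 = x^2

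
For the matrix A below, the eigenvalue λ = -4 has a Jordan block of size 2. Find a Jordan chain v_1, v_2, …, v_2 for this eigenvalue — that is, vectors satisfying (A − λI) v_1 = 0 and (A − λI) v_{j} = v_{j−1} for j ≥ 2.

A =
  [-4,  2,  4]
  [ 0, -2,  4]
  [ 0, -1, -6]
A Jordan chain for λ = -4 of length 2:
v_1 = (2, 2, -1)ᵀ
v_2 = (0, 1, 0)ᵀ

Let N = A − (-4)·I. We want v_2 with N^2 v_2 = 0 but N^1 v_2 ≠ 0; then v_{j-1} := N · v_j for j = 2, …, 2.

Pick v_2 = (0, 1, 0)ᵀ.
Then v_1 = N · v_2 = (2, 2, -1)ᵀ.

Sanity check: (A − (-4)·I) v_1 = (0, 0, 0)ᵀ = 0. ✓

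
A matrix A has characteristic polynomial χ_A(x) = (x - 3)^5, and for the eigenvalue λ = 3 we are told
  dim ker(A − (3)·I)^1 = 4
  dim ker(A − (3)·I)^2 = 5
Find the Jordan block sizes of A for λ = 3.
Block sizes for λ = 3: [2, 1, 1, 1]

From the dimensions of kernels of powers, the number of Jordan blocks of size at least j is d_j − d_{j−1} where d_j = dim ker(N^j) (with d_0 = 0). Computing the differences gives [4, 1].
The number of blocks of size exactly k is (#blocks of size ≥ k) − (#blocks of size ≥ k + 1), so the partition is: 3 block(s) of size 1, 1 block(s) of size 2.
In nonincreasing order the block sizes are [2, 1, 1, 1].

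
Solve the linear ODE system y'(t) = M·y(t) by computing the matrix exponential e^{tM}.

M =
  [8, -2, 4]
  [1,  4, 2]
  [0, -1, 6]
e^{tM} =
  [t^2*exp(6*t) + 2*t*exp(6*t) + exp(6*t), -2*t^2*exp(6*t) - 2*t*exp(6*t), 2*t^2*exp(6*t) + 4*t*exp(6*t)]
  [t*exp(6*t), -2*t*exp(6*t) + exp(6*t), 2*t*exp(6*t)]
  [-t^2*exp(6*t)/2, t^2*exp(6*t) - t*exp(6*t), -t^2*exp(6*t) + exp(6*t)]

Strategy: write M = P · J · P⁻¹ where J is a Jordan canonical form, so e^{tM} = P · e^{tJ} · P⁻¹, and e^{tJ} can be computed block-by-block.

M has Jordan form
J =
  [6, 1, 0]
  [0, 6, 1]
  [0, 0, 6]
(up to reordering of blocks).

Per-block formulas:
  For a 3×3 Jordan block J_3(6): exp(t · J_3(6)) = e^(6t)·(I + t·N + (t^2/2)·N^2), where N is the 3×3 nilpotent shift.

After assembling e^{tJ} and conjugating by P, we get:

e^{tM} =
  [t^2*exp(6*t) + 2*t*exp(6*t) + exp(6*t), -2*t^2*exp(6*t) - 2*t*exp(6*t), 2*t^2*exp(6*t) + 4*t*exp(6*t)]
  [t*exp(6*t), -2*t*exp(6*t) + exp(6*t), 2*t*exp(6*t)]
  [-t^2*exp(6*t)/2, t^2*exp(6*t) - t*exp(6*t), -t^2*exp(6*t) + exp(6*t)]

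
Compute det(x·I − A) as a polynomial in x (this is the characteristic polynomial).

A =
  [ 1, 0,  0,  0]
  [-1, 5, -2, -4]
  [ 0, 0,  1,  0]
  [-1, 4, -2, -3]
x^4 - 4*x^3 + 6*x^2 - 4*x + 1

Expanding det(x·I − A) (e.g. by cofactor expansion or by noting that A is similar to its Jordan form J, which has the same characteristic polynomial as A) gives
  χ_A(x) = x^4 - 4*x^3 + 6*x^2 - 4*x + 1
which factors as (x - 1)^4. The eigenvalues (with algebraic multiplicities) are λ = 1 with multiplicity 4.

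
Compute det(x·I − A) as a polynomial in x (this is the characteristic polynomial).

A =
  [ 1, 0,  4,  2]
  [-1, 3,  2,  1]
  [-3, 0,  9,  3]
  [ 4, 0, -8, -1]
x^4 - 12*x^3 + 54*x^2 - 108*x + 81

Expanding det(x·I − A) (e.g. by cofactor expansion or by noting that A is similar to its Jordan form J, which has the same characteristic polynomial as A) gives
  χ_A(x) = x^4 - 12*x^3 + 54*x^2 - 108*x + 81
which factors as (x - 3)^4. The eigenvalues (with algebraic multiplicities) are λ = 3 with multiplicity 4.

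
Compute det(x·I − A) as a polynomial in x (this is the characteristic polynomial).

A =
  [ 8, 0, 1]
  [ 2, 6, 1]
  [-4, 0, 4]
x^3 - 18*x^2 + 108*x - 216

Expanding det(x·I − A) (e.g. by cofactor expansion or by noting that A is similar to its Jordan form J, which has the same characteristic polynomial as A) gives
  χ_A(x) = x^3 - 18*x^2 + 108*x - 216
which factors as (x - 6)^3. The eigenvalues (with algebraic multiplicities) are λ = 6 with multiplicity 3.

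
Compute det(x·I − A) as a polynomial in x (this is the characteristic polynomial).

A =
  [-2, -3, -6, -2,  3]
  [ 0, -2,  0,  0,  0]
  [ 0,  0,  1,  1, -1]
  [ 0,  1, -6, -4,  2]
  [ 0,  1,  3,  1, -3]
x^5 + 10*x^4 + 40*x^3 + 80*x^2 + 80*x + 32

Expanding det(x·I − A) (e.g. by cofactor expansion or by noting that A is similar to its Jordan form J, which has the same characteristic polynomial as A) gives
  χ_A(x) = x^5 + 10*x^4 + 40*x^3 + 80*x^2 + 80*x + 32
which factors as (x + 2)^5. The eigenvalues (with algebraic multiplicities) are λ = -2 with multiplicity 5.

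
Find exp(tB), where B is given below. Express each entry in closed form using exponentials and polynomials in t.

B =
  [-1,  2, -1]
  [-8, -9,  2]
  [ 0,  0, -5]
e^{tB} =
  [4*t*exp(-5*t) + exp(-5*t), 2*t*exp(-5*t), -t*exp(-5*t)]
  [-8*t*exp(-5*t), -4*t*exp(-5*t) + exp(-5*t), 2*t*exp(-5*t)]
  [0, 0, exp(-5*t)]

Strategy: write B = P · J · P⁻¹ where J is a Jordan canonical form, so e^{tB} = P · e^{tJ} · P⁻¹, and e^{tJ} can be computed block-by-block.

B has Jordan form
J =
  [-5,  1,  0]
  [ 0, -5,  0]
  [ 0,  0, -5]
(up to reordering of blocks).

Per-block formulas:
  For a 1×1 block at λ = -5: exp(t · [-5]) = [e^(-5t)].
  For a 2×2 Jordan block J_2(-5): exp(t · J_2(-5)) = e^(-5t)·(I + t·N), where N is the 2×2 nilpotent shift.

After assembling e^{tJ} and conjugating by P, we get:

e^{tB} =
  [4*t*exp(-5*t) + exp(-5*t), 2*t*exp(-5*t), -t*exp(-5*t)]
  [-8*t*exp(-5*t), -4*t*exp(-5*t) + exp(-5*t), 2*t*exp(-5*t)]
  [0, 0, exp(-5*t)]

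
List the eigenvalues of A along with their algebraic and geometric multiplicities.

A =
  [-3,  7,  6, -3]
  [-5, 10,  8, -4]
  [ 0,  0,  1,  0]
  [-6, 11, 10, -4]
λ = 1: alg = 4, geom = 2

Step 1 — factor the characteristic polynomial to read off the algebraic multiplicities:
  χ_A(x) = (x - 1)^4

Step 2 — compute geometric multiplicities via the rank-nullity identity g(λ) = n − rank(A − λI):
  rank(A − (1)·I) = 2, so dim ker(A − (1)·I) = n − 2 = 2

Summary:
  λ = 1: algebraic multiplicity = 4, geometric multiplicity = 2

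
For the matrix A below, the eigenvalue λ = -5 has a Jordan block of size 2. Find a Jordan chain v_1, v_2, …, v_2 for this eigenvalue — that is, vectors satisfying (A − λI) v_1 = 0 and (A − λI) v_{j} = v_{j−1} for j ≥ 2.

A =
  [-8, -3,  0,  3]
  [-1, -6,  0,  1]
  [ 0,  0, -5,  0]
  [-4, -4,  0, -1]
A Jordan chain for λ = -5 of length 2:
v_1 = (-3, -1, 0, -4)ᵀ
v_2 = (1, 0, 0, 0)ᵀ

Let N = A − (-5)·I. We want v_2 with N^2 v_2 = 0 but N^1 v_2 ≠ 0; then v_{j-1} := N · v_j for j = 2, …, 2.

Pick v_2 = (1, 0, 0, 0)ᵀ.
Then v_1 = N · v_2 = (-3, -1, 0, -4)ᵀ.

Sanity check: (A − (-5)·I) v_1 = (0, 0, 0, 0)ᵀ = 0. ✓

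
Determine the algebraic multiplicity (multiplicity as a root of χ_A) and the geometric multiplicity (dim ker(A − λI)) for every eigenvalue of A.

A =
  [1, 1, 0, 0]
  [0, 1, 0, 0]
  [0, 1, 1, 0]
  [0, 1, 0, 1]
λ = 1: alg = 4, geom = 3

Step 1 — factor the characteristic polynomial to read off the algebraic multiplicities:
  χ_A(x) = (x - 1)^4

Step 2 — compute geometric multiplicities via the rank-nullity identity g(λ) = n − rank(A − λI):
  rank(A − (1)·I) = 1, so dim ker(A − (1)·I) = n − 1 = 3

Summary:
  λ = 1: algebraic multiplicity = 4, geometric multiplicity = 3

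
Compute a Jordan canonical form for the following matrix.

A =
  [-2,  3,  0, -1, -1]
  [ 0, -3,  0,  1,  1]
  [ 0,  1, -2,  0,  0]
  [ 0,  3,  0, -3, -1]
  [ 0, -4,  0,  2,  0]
J_3(-2) ⊕ J_1(-2) ⊕ J_1(-2)

The characteristic polynomial is
  det(x·I − A) = x^5 + 10*x^4 + 40*x^3 + 80*x^2 + 80*x + 32 = (x + 2)^5

Eigenvalues and multiplicities (the geometric multiplicity of λ is n − rank(A − λI), which equals the number of Jordan blocks for λ):
  λ = -2: algebraic multiplicity = 5, geometric multiplicity = 3

Determining the block sizes for each eigenvalue:
  λ = -2: with am = 5 and gm = 3, the partition is not yet determined (e.g. several partitions of 5 into 3 parts exist). Let N = A − (-2)·I. Computing rank(N^1) = 2, rank(N^2) = 1, rank(N^3) = 0; the number of blocks of size ≥ j is rank(N^{j−1}) − rank(N^j), giving [3, 1, 1]. So we have 1 block(s) of size 3, 2 block(s) of size 1 → block sizes [3, 1, 1]

Assembling the blocks gives a Jordan form
J =
  [-2,  1,  0,  0,  0]
  [ 0, -2,  1,  0,  0]
  [ 0,  0, -2,  0,  0]
  [ 0,  0,  0, -2,  0]
  [ 0,  0,  0,  0, -2]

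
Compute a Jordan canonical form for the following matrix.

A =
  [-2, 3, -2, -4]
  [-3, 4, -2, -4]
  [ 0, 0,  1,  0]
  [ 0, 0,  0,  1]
J_2(1) ⊕ J_1(1) ⊕ J_1(1)

The characteristic polynomial is
  det(x·I − A) = x^4 - 4*x^3 + 6*x^2 - 4*x + 1 = (x - 1)^4

Eigenvalues and multiplicities (the geometric multiplicity of λ is n − rank(A − λI), which equals the number of Jordan blocks for λ):
  λ = 1: algebraic multiplicity = 4, geometric multiplicity = 3

Determining the block sizes for each eigenvalue:
  λ = 1: 3 blocks summing to 4 forces exactly one block of size 2 and the rest size 1 → block sizes [2, 1, 1]

Assembling the blocks gives a Jordan form
J =
  [1, 1, 0, 0]
  [0, 1, 0, 0]
  [0, 0, 1, 0]
  [0, 0, 0, 1]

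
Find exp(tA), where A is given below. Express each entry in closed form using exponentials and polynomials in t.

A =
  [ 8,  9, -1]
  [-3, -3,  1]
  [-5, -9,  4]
e^{tA} =
  [3*t^2*exp(3*t)/2 + 5*t*exp(3*t) + exp(3*t), 9*t*exp(3*t), 3*t^2*exp(3*t)/2 - t*exp(3*t)]
  [-t^2*exp(3*t) - 3*t*exp(3*t), -6*t*exp(3*t) + exp(3*t), -t^2*exp(3*t) + t*exp(3*t)]
  [-3*t^2*exp(3*t)/2 - 5*t*exp(3*t), -9*t*exp(3*t), -3*t^2*exp(3*t)/2 + t*exp(3*t) + exp(3*t)]

Strategy: write A = P · J · P⁻¹ where J is a Jordan canonical form, so e^{tA} = P · e^{tJ} · P⁻¹, and e^{tJ} can be computed block-by-block.

A has Jordan form
J =
  [3, 1, 0]
  [0, 3, 1]
  [0, 0, 3]
(up to reordering of blocks).

Per-block formulas:
  For a 3×3 Jordan block J_3(3): exp(t · J_3(3)) = e^(3t)·(I + t·N + (t^2/2)·N^2), where N is the 3×3 nilpotent shift.

After assembling e^{tJ} and conjugating by P, we get:

e^{tA} =
  [3*t^2*exp(3*t)/2 + 5*t*exp(3*t) + exp(3*t), 9*t*exp(3*t), 3*t^2*exp(3*t)/2 - t*exp(3*t)]
  [-t^2*exp(3*t) - 3*t*exp(3*t), -6*t*exp(3*t) + exp(3*t), -t^2*exp(3*t) + t*exp(3*t)]
  [-3*t^2*exp(3*t)/2 - 5*t*exp(3*t), -9*t*exp(3*t), -3*t^2*exp(3*t)/2 + t*exp(3*t) + exp(3*t)]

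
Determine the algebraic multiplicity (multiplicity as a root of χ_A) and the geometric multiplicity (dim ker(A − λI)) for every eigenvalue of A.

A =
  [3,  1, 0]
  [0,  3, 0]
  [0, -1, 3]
λ = 3: alg = 3, geom = 2

Step 1 — factor the characteristic polynomial to read off the algebraic multiplicities:
  χ_A(x) = (x - 3)^3

Step 2 — compute geometric multiplicities via the rank-nullity identity g(λ) = n − rank(A − λI):
  rank(A − (3)·I) = 1, so dim ker(A − (3)·I) = n − 1 = 2

Summary:
  λ = 3: algebraic multiplicity = 3, geometric multiplicity = 2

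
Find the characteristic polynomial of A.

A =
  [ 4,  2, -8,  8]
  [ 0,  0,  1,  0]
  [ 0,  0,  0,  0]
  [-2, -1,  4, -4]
x^4

Expanding det(x·I − A) (e.g. by cofactor expansion or by noting that A is similar to its Jordan form J, which has the same characteristic polynomial as A) gives
  χ_A(x) = x^4
which factors as x^4. The eigenvalues (with algebraic multiplicities) are λ = 0 with multiplicity 4.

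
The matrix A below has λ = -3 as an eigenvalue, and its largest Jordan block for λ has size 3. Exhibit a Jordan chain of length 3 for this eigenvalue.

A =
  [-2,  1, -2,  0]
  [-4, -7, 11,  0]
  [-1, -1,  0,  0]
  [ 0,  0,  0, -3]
A Jordan chain for λ = -3 of length 3:
v_1 = (-1, 1, 0, 0)ᵀ
v_2 = (1, -4, -1, 0)ᵀ
v_3 = (1, 0, 0, 0)ᵀ

Let N = A − (-3)·I. We want v_3 with N^3 v_3 = 0 but N^2 v_3 ≠ 0; then v_{j-1} := N · v_j for j = 3, …, 2.

Pick v_3 = (1, 0, 0, 0)ᵀ.
Then v_2 = N · v_3 = (1, -4, -1, 0)ᵀ.
Then v_1 = N · v_2 = (-1, 1, 0, 0)ᵀ.

Sanity check: (A − (-3)·I) v_1 = (0, 0, 0, 0)ᵀ = 0. ✓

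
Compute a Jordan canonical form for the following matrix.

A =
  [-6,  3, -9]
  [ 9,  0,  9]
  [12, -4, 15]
J_2(3) ⊕ J_1(3)

The characteristic polynomial is
  det(x·I − A) = x^3 - 9*x^2 + 27*x - 27 = (x - 3)^3

Eigenvalues and multiplicities (the geometric multiplicity of λ is n − rank(A − λI), which equals the number of Jordan blocks for λ):
  λ = 3: algebraic multiplicity = 3, geometric multiplicity = 2

Determining the block sizes for each eigenvalue:
  λ = 3: 2 blocks summing to 3 forces exactly one block of size 2 and the rest size 1 → block sizes [2, 1]

Assembling the blocks gives a Jordan form
J =
  [3, 1, 0]
  [0, 3, 0]
  [0, 0, 3]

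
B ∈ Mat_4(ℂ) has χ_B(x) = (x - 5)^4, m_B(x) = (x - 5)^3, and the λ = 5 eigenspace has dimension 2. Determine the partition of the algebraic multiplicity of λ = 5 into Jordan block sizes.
Block sizes for λ = 5: [3, 1]

Step 1 — from the characteristic polynomial, algebraic multiplicity of λ = 5 is 4. From dim ker(B − (5)·I) = 2, there are exactly 2 Jordan blocks for λ = 5.
Step 2 — from the minimal polynomial, the factor (x − 5)^3 tells us the largest block for λ = 5 has size 3.
Step 3 — with total size 4, 2 blocks, and largest block 3, the block sizes (in nonincreasing order) are [3, 1].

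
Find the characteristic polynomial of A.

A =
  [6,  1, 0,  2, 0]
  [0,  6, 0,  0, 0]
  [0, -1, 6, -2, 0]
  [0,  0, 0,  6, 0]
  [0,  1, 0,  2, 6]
x^5 - 30*x^4 + 360*x^3 - 2160*x^2 + 6480*x - 7776

Expanding det(x·I − A) (e.g. by cofactor expansion or by noting that A is similar to its Jordan form J, which has the same characteristic polynomial as A) gives
  χ_A(x) = x^5 - 30*x^4 + 360*x^3 - 2160*x^2 + 6480*x - 7776
which factors as (x - 6)^5. The eigenvalues (with algebraic multiplicities) are λ = 6 with multiplicity 5.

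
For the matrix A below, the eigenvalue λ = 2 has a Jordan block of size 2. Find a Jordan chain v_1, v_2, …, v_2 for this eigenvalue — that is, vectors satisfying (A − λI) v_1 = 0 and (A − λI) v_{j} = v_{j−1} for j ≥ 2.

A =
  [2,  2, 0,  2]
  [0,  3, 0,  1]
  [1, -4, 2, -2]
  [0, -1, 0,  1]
A Jordan chain for λ = 2 of length 2:
v_1 = (0, 0, 1, 0)ᵀ
v_2 = (1, 0, 0, 0)ᵀ

Let N = A − (2)·I. We want v_2 with N^2 v_2 = 0 but N^1 v_2 ≠ 0; then v_{j-1} := N · v_j for j = 2, …, 2.

Pick v_2 = (1, 0, 0, 0)ᵀ.
Then v_1 = N · v_2 = (0, 0, 1, 0)ᵀ.

Sanity check: (A − (2)·I) v_1 = (0, 0, 0, 0)ᵀ = 0. ✓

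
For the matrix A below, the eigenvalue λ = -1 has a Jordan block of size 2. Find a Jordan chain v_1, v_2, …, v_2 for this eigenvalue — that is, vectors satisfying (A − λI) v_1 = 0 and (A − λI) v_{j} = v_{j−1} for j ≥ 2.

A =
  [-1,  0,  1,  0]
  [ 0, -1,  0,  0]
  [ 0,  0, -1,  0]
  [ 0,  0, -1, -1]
A Jordan chain for λ = -1 of length 2:
v_1 = (1, 0, 0, -1)ᵀ
v_2 = (0, 0, 1, 0)ᵀ

Let N = A − (-1)·I. We want v_2 with N^2 v_2 = 0 but N^1 v_2 ≠ 0; then v_{j-1} := N · v_j for j = 2, …, 2.

Pick v_2 = (0, 0, 1, 0)ᵀ.
Then v_1 = N · v_2 = (1, 0, 0, -1)ᵀ.

Sanity check: (A − (-1)·I) v_1 = (0, 0, 0, 0)ᵀ = 0. ✓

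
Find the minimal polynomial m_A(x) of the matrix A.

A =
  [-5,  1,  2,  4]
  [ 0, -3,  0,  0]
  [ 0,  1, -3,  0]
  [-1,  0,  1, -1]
x^2 + 6*x + 9

The characteristic polynomial is χ_A(x) = (x + 3)^4, so the eigenvalues are known. The minimal polynomial is
  m_A(x) = Π_λ (x − λ)^{k_λ}
where k_λ is the size of the *largest* Jordan block for λ (equivalently, the smallest k with (A − λI)^k v = 0 for every generalised eigenvector v of λ).

  λ = -3: largest Jordan block has size 2, contributing (x + 3)^2

So m_A(x) = (x + 3)^2 = x^2 + 6*x + 9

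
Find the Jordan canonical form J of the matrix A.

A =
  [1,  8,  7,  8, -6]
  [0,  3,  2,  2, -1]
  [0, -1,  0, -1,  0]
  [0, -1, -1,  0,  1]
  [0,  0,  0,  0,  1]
J_3(1) ⊕ J_2(1)

The characteristic polynomial is
  det(x·I − A) = x^5 - 5*x^4 + 10*x^3 - 10*x^2 + 5*x - 1 = (x - 1)^5

Eigenvalues and multiplicities (the geometric multiplicity of λ is n − rank(A − λI), which equals the number of Jordan blocks for λ):
  λ = 1: algebraic multiplicity = 5, geometric multiplicity = 2

Determining the block sizes for each eigenvalue:
  λ = 1: with am = 5 and gm = 2, the partition is not yet determined (e.g. several partitions of 5 into 2 parts exist). Let N = A − (1)·I. Computing rank(N^1) = 3, rank(N^2) = 1, rank(N^3) = 0; the number of blocks of size ≥ j is rank(N^{j−1}) − rank(N^j), giving [2, 2, 1]. So we have 1 block(s) of size 3, 1 block(s) of size 2 → block sizes [3, 2]

Assembling the blocks gives a Jordan form
J =
  [1, 1, 0, 0, 0]
  [0, 1, 1, 0, 0]
  [0, 0, 1, 0, 0]
  [0, 0, 0, 1, 1]
  [0, 0, 0, 0, 1]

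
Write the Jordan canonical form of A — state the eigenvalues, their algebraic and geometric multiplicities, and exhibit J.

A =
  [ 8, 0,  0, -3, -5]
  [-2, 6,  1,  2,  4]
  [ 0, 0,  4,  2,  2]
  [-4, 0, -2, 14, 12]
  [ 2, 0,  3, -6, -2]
J_3(6) ⊕ J_1(6) ⊕ J_1(6)

The characteristic polynomial is
  det(x·I − A) = x^5 - 30*x^4 + 360*x^3 - 2160*x^2 + 6480*x - 7776 = (x - 6)^5

Eigenvalues and multiplicities (the geometric multiplicity of λ is n − rank(A − λI), which equals the number of Jordan blocks for λ):
  λ = 6: algebraic multiplicity = 5, geometric multiplicity = 3

Determining the block sizes for each eigenvalue:
  λ = 6: with am = 5 and gm = 3, the partition is not yet determined (e.g. several partitions of 5 into 3 parts exist). Let N = A − (6)·I. Computing rank(N^1) = 2, rank(N^2) = 1, rank(N^3) = 0; the number of blocks of size ≥ j is rank(N^{j−1}) − rank(N^j), giving [3, 1, 1]. So we have 1 block(s) of size 3, 2 block(s) of size 1 → block sizes [3, 1, 1]

Assembling the blocks gives a Jordan form
J =
  [6, 1, 0, 0, 0]
  [0, 6, 1, 0, 0]
  [0, 0, 6, 0, 0]
  [0, 0, 0, 6, 0]
  [0, 0, 0, 0, 6]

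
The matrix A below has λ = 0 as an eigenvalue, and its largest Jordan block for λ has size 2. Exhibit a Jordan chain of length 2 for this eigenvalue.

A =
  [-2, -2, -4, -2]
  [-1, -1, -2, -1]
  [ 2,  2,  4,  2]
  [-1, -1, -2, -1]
A Jordan chain for λ = 0 of length 2:
v_1 = (-2, -1, 2, -1)ᵀ
v_2 = (1, 0, 0, 0)ᵀ

Let N = A − (0)·I. We want v_2 with N^2 v_2 = 0 but N^1 v_2 ≠ 0; then v_{j-1} := N · v_j for j = 2, …, 2.

Pick v_2 = (1, 0, 0, 0)ᵀ.
Then v_1 = N · v_2 = (-2, -1, 2, -1)ᵀ.

Sanity check: (A − (0)·I) v_1 = (0, 0, 0, 0)ᵀ = 0. ✓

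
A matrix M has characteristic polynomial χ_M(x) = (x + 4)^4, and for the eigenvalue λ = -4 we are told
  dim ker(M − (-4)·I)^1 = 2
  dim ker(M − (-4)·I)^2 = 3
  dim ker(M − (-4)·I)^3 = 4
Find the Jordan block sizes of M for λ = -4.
Block sizes for λ = -4: [3, 1]

From the dimensions of kernels of powers, the number of Jordan blocks of size at least j is d_j − d_{j−1} where d_j = dim ker(N^j) (with d_0 = 0). Computing the differences gives [2, 1, 1].
The number of blocks of size exactly k is (#blocks of size ≥ k) − (#blocks of size ≥ k + 1), so the partition is: 1 block(s) of size 1, 1 block(s) of size 3.
In nonincreasing order the block sizes are [3, 1].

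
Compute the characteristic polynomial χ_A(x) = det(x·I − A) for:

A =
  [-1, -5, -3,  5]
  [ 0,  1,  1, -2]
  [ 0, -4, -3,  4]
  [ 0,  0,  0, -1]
x^4 + 4*x^3 + 6*x^2 + 4*x + 1

Expanding det(x·I − A) (e.g. by cofactor expansion or by noting that A is similar to its Jordan form J, which has the same characteristic polynomial as A) gives
  χ_A(x) = x^4 + 4*x^3 + 6*x^2 + 4*x + 1
which factors as (x + 1)^4. The eigenvalues (with algebraic multiplicities) are λ = -1 with multiplicity 4.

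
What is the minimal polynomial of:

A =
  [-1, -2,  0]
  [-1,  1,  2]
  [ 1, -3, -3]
x^3 + 3*x^2 + 3*x + 1

The characteristic polynomial is χ_A(x) = (x + 1)^3, so the eigenvalues are known. The minimal polynomial is
  m_A(x) = Π_λ (x − λ)^{k_λ}
where k_λ is the size of the *largest* Jordan block for λ (equivalently, the smallest k with (A − λI)^k v = 0 for every generalised eigenvector v of λ).

  λ = -1: largest Jordan block has size 3, contributing (x + 1)^3

So m_A(x) = (x + 1)^3 = x^3 + 3*x^2 + 3*x + 1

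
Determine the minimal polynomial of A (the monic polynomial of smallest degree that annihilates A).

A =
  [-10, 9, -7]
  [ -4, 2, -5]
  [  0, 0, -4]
x^3 + 12*x^2 + 48*x + 64

The characteristic polynomial is χ_A(x) = (x + 4)^3, so the eigenvalues are known. The minimal polynomial is
  m_A(x) = Π_λ (x − λ)^{k_λ}
where k_λ is the size of the *largest* Jordan block for λ (equivalently, the smallest k with (A − λI)^k v = 0 for every generalised eigenvector v of λ).

  λ = -4: largest Jordan block has size 3, contributing (x + 4)^3

So m_A(x) = (x + 4)^3 = x^3 + 12*x^2 + 48*x + 64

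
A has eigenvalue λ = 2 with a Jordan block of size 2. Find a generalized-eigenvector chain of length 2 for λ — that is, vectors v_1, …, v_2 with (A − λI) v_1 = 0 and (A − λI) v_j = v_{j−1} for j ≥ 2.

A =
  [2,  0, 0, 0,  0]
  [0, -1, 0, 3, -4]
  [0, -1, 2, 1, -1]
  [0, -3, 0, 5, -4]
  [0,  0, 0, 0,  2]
A Jordan chain for λ = 2 of length 2:
v_1 = (0, -3, -1, -3, 0)ᵀ
v_2 = (0, 1, 0, 0, 0)ᵀ

Let N = A − (2)·I. We want v_2 with N^2 v_2 = 0 but N^1 v_2 ≠ 0; then v_{j-1} := N · v_j for j = 2, …, 2.

Pick v_2 = (0, 1, 0, 0, 0)ᵀ.
Then v_1 = N · v_2 = (0, -3, -1, -3, 0)ᵀ.

Sanity check: (A − (2)·I) v_1 = (0, 0, 0, 0, 0)ᵀ = 0. ✓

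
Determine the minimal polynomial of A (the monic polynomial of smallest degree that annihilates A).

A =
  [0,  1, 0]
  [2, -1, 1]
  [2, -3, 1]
x^3

The characteristic polynomial is χ_A(x) = x^3, so the eigenvalues are known. The minimal polynomial is
  m_A(x) = Π_λ (x − λ)^{k_λ}
where k_λ is the size of the *largest* Jordan block for λ (equivalently, the smallest k with (A − λI)^k v = 0 for every generalised eigenvector v of λ).

  λ = 0: largest Jordan block has size 3, contributing (x − 0)^3

So m_A(x) = x^3 = x^3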